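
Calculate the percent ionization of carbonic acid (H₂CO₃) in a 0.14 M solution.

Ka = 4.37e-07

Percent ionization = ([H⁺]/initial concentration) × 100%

Using Ka equilibrium: x² + Ka×x - Ka×C = 0. Solving: [H⁺] = 2.4713e-04. Percent = (2.4713e-04/0.14) × 100

Percent ionization = 0.177%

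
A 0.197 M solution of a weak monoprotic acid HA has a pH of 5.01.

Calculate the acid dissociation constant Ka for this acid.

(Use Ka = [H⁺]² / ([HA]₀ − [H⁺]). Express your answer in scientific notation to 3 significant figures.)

[H⁺] = 10^(−pH) = 10^(−5.01) = 9.772e-06 M. For HA ⇌ H⁺ + A⁻, Ka = [H⁺][A⁻]/[HA] = [H⁺]² / ([HA]₀ − [H⁺]) = (9.772e-06)² / (0.197 − 9.772e-06) = 4.85e-10.

K_a = 4.85e-10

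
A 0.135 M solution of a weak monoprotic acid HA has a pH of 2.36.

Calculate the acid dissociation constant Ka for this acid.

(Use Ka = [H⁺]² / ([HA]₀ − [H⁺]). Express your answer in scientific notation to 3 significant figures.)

[H⁺] = 10^(−pH) = 10^(−2.36) = 4.365e-03 M. For HA ⇌ H⁺ + A⁻, Ka = [H⁺][A⁻]/[HA] = [H⁺]² / ([HA]₀ − [H⁺]) = (4.365e-03)² / (0.135 − 4.365e-03) = 1.46e-04.

K_a = 1.46e-04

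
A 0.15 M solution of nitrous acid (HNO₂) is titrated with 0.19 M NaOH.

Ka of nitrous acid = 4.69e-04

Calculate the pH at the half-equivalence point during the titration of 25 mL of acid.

At half-equivalence [HA] = [A⁻], so Henderson-Hasselbalch gives pH = pKa = -log(4.69e-04) = 3.33.

pH = pKa = 3.33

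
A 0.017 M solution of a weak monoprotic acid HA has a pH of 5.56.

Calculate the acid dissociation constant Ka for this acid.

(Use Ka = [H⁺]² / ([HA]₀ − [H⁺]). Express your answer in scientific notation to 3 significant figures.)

[H⁺] = 10^(−pH) = 10^(−5.56) = 2.754e-06 M. For HA ⇌ H⁺ + A⁻, Ka = [H⁺][A⁻]/[HA] = [H⁺]² / ([HA]₀ − [H⁺]) = (2.754e-06)² / (0.017 − 2.754e-06) = 4.46e-10.

K_a = 4.46e-10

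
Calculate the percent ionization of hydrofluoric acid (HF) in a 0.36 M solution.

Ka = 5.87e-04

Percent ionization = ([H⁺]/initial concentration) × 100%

Using Ka equilibrium: x² + Ka×x - Ka×C = 0. Solving: [H⁺] = 1.4246e-02. Percent = (1.4246e-02/0.36) × 100

Percent ionization = 3.96%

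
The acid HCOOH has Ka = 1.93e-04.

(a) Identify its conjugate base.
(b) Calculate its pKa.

(a) The conjugate base is formed by removing one H⁺ from HCOOH, giving HCOO⁻. (b) pKa = -log(Ka) = -log(1.93e-04) = 3.71.

Conjugate base: HCOO⁻; pK_a = 3.71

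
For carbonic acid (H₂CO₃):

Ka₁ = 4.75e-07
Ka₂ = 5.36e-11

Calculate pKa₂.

pKa₂ = -log(Ka₂) = -log(5.36e-11) = 10.27.

pK_{a2} = 10.27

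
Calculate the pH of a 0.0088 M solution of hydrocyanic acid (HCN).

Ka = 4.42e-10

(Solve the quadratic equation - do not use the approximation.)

x² + Ka×x - Ka×C = 0. Using quadratic formula: [H⁺] = 1.9720e-06

pH = 5.71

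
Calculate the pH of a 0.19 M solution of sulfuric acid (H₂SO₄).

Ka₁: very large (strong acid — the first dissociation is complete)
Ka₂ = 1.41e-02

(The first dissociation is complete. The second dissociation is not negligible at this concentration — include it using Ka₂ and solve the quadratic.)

First dissociation is complete: [H⁺]₀ = [HSO₄⁻]₀ = C = 0.19 M. Second dissociation HSO₄⁻ ⇌ H⁺ + SO₄²⁻: let x = [SO₄²⁻]. Ka₂ = (C + x)·x / (C − x) = 1.41e-02 → x² + (C + Ka₂)·x − Ka₂·C = 0 → x² + 0.20410·x − 2.679e-03 = 0. x = (−0.20410 + √(0.20410² + 4 × 2.679e-03)) / 2 = 1.2376e-02 M. [H⁺] = C + x = 0.19 + 1.2376e-02 = 2.0238e-01 M. pH = -log(2.0238e-01) = 0.69.

pH = 0.69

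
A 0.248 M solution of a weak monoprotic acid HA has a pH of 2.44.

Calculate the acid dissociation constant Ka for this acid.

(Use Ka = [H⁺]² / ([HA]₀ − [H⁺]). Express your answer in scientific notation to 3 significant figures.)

[H⁺] = 10^(−pH) = 10^(−2.44) = 3.631e-03 M. For HA ⇌ H⁺ + A⁻, Ka = [H⁺][A⁻]/[HA] = [H⁺]² / ([HA]₀ − [H⁺]) = (3.631e-03)² / (0.248 − 3.631e-03) = 5.39e-05.

K_a = 5.39e-05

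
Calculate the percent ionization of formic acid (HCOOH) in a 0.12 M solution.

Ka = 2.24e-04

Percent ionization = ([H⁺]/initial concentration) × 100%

Using Ka equilibrium: x² + Ka×x - Ka×C = 0. Solving: [H⁺] = 5.0738e-03. Percent = (5.0738e-03/0.12) × 100

Percent ionization = 4.23%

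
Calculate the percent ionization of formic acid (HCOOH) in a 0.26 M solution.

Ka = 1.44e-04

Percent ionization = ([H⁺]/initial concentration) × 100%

Using Ka equilibrium: x² + Ka×x - Ka×C = 0. Solving: [H⁺] = 6.0472e-03. Percent = (6.0472e-03/0.26) × 100

Percent ionization = 2.33%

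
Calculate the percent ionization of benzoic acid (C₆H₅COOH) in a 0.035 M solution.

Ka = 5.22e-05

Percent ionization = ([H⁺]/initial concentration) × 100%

Using Ka equilibrium: x² + Ka×x - Ka×C = 0. Solving: [H⁺] = 1.3258e-03. Percent = (1.3258e-03/0.035) × 100

Percent ionization = 3.79%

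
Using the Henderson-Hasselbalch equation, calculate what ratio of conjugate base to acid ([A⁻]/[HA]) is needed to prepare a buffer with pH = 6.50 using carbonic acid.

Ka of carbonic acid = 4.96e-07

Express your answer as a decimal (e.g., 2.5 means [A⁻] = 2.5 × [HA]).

pKa = -log(4.96e-07) = 6.3045. pH = pKa + log([A⁻]/[HA]), so log([A⁻]/[HA]) = pH − pKa = 6.50 − 6.3045 = 0.1955. [A⁻]/[HA] = 10^(0.1955) = 1.57

[A⁻]/[HA] = 1.57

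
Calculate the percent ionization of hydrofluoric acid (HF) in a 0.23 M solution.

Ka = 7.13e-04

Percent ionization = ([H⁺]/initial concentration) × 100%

Using Ka equilibrium: x² + Ka×x - Ka×C = 0. Solving: [H⁺] = 1.2454e-02. Percent = (1.2454e-02/0.23) × 100

Percent ionization = 5.41%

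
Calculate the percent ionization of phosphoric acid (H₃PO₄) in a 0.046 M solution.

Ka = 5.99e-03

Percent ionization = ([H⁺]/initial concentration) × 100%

Using Ka equilibrium: x² + Ka×x - Ka×C = 0. Solving: [H⁺] = 1.3872e-02. Percent = (1.3872e-02/0.046) × 100

Percent ionization = 30.2%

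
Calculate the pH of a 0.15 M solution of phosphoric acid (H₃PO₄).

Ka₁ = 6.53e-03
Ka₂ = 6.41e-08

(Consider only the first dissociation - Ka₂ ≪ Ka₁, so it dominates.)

First dissociation dominates. From Ka₁ = [H⁺][HA⁻]/[H₂A], x² + Ka₁·x − Ka₁·C = 0 with C = 0.15 M and Ka₁ = 6.53e-03. Solving: [H⁺] = (−Ka₁ + √(Ka₁² + 4·Ka₁·C)) / 2 = 2.8202e-02 M. pH = -log(2.8202e-02) = 1.55.

pH = 1.55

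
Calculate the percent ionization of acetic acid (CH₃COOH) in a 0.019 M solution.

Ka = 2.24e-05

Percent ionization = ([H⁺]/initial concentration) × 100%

Using Ka equilibrium: x² + Ka×x - Ka×C = 0. Solving: [H⁺] = 6.4128e-04. Percent = (6.4128e-04/0.019) × 100

Percent ionization = 3.38%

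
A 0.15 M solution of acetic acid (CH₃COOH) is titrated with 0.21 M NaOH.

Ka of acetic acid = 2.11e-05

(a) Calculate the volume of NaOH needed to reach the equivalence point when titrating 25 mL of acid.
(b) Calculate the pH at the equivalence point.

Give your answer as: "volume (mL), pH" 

moles acid = 0.15 × 25/1000 = 0.00375 mol; V_base = moles/0.21 × 1000 = 17.9 mL. At equivalence only the conjugate base is present: [A⁻] = 0.00375/0.043 = 8.7500e-02 M. Kb = Kw/Ka = 4.74e-10; [OH⁻] = √(Kb × [A⁻]) = 6.4397e-06; pOH = 5.19; pH = 14 - pOH = 8.81.

V = 17.9 mL, pH = 8.81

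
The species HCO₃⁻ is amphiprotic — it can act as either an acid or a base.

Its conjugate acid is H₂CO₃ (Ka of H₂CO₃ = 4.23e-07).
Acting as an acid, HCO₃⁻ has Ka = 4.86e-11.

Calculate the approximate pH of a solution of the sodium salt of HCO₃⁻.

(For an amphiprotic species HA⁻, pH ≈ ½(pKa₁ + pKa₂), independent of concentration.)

pKa₁ = -log(4.23e-07) = 6.37; pKa₂ = -log(4.86e-11) = 10.31. For an amphiprotic species, pH ≈ ½(pKa₁ + pKa₂) = ½(6.37 + 10.31) = 8.34.

pH = 8.34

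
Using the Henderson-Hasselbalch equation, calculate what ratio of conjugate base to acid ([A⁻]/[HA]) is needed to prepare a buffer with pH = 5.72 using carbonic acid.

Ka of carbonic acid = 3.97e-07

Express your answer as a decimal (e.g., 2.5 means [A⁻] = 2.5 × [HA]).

pKa = -log(3.97e-07) = 6.4012. pH = pKa + log([A⁻]/[HA]), so log([A⁻]/[HA]) = pH − pKa = 5.72 − 6.4012 = -0.6812. [A⁻]/[HA] = 10^(-0.6812) = 0.208

[A⁻]/[HA] = 0.208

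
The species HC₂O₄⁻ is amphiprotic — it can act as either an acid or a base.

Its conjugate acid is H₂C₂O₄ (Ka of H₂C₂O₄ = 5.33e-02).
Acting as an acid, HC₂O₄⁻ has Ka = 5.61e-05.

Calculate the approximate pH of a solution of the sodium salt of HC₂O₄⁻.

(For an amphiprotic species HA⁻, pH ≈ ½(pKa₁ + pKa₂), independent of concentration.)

pKa₁ = -log(5.33e-02) = 1.27; pKa₂ = -log(5.61e-05) = 4.25. For an amphiprotic species, pH ≈ ½(pKa₁ + pKa₂) = ½(1.27 + 4.25) = 2.76.

pH = 2.76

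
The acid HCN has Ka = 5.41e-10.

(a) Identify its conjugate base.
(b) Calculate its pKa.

(a) The conjugate base is formed by removing one H⁺ from HCN, giving CN⁻. (b) pKa = -log(Ka) = -log(5.41e-10) = 9.27.

Conjugate base: CN⁻; pK_a = 9.27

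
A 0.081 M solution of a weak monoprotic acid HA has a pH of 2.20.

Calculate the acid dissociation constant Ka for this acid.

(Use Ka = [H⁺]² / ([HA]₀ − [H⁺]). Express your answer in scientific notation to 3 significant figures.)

[H⁺] = 10^(−pH) = 10^(−2.20) = 6.310e-03 M. For HA ⇌ H⁺ + A⁻, Ka = [H⁺][A⁻]/[HA] = [H⁺]² / ([HA]₀ − [H⁺]) = (6.310e-03)² / (0.081 − 6.310e-03) = 5.33e-04.

K_a = 5.33e-04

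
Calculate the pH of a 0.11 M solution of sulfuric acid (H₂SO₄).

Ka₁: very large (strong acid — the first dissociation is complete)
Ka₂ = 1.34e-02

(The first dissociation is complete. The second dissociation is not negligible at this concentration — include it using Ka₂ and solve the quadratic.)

First dissociation is complete: [H⁺]₀ = [HSO₄⁻]₀ = C = 0.11 M. Second dissociation HSO₄⁻ ⇌ H⁺ + SO₄²⁻: let x = [SO₄²⁻]. Ka₂ = (C + x)·x / (C − x) = 1.34e-02 → x² + (C + Ka₂)·x − Ka₂·C = 0 → x² + 0.12340·x − 1.474e-03 = 0. x = (−0.12340 + √(0.12340² + 4 × 1.474e-03)) / 2 = 1.0970e-02 M. [H⁺] = C + x = 0.11 + 1.0970e-02 = 1.2097e-01 M. pH = -log(1.2097e-01) = 0.92.

pH = 0.92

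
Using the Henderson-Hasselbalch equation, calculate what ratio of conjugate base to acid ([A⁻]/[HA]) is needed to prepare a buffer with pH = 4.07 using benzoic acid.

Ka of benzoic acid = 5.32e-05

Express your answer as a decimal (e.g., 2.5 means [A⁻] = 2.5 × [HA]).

pKa = -log(5.32e-05) = 4.2741. pH = pKa + log([A⁻]/[HA]), so log([A⁻]/[HA]) = pH − pKa = 4.07 − 4.2741 = -0.2041. [A⁻]/[HA] = 10^(-0.2041) = 0.625

[A⁻]/[HA] = 0.625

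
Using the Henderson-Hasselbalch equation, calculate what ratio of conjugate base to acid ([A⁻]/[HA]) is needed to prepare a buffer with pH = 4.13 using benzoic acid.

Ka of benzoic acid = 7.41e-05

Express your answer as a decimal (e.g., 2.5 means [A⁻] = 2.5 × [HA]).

pKa = -log(7.41e-05) = 4.1302. pH = pKa + log([A⁻]/[HA]), so log([A⁻]/[HA]) = pH − pKa = 4.13 − 4.1302 = -0.0002. [A⁻]/[HA] = 10^(-0.0002) = 1.00

[A⁻]/[HA] = 1.00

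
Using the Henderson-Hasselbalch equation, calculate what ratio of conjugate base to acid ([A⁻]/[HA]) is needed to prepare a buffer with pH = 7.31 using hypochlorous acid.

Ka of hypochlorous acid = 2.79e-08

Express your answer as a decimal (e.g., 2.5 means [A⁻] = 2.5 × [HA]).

pKa = -log(2.79e-08) = 7.5544. pH = pKa + log([A⁻]/[HA]), so log([A⁻]/[HA]) = pH − pKa = 7.31 − 7.5544 = -0.2444. [A⁻]/[HA] = 10^(-0.2444) = 0.570

[A⁻]/[HA] = 0.570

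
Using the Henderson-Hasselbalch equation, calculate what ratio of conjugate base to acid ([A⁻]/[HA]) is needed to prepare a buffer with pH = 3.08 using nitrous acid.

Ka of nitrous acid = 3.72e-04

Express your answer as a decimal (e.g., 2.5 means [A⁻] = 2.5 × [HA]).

pKa = -log(3.72e-04) = 3.4295. pH = pKa + log([A⁻]/[HA]), so log([A⁻]/[HA]) = pH − pKa = 3.08 − 3.4295 = -0.3495. [A⁻]/[HA] = 10^(-0.3495) = 0.447

[A⁻]/[HA] = 0.447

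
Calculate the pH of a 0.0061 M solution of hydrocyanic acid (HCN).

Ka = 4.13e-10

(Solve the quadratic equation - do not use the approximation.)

x² + Ka×x - Ka×C = 0. Using quadratic formula: [H⁺] = 1.5870e-06

pH = 5.80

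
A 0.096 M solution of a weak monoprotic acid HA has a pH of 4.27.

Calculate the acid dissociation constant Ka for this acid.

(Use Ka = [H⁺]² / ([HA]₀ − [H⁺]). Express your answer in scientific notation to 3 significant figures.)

[H⁺] = 10^(−pH) = 10^(−4.27) = 5.370e-05 M. For HA ⇌ H⁺ + A⁻, Ka = [H⁺][A⁻]/[HA] = [H⁺]² / ([HA]₀ − [H⁺]) = (5.370e-05)² / (0.096 − 5.370e-05) = 3.01e-08.

K_a = 3.01e-08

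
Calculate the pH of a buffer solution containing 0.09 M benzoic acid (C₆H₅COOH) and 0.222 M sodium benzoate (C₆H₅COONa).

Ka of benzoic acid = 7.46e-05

pKa = -log(7.46e-05) = 4.13. pH = pKa + log([A⁻]/[HA]) = 4.13 + log(0.222/0.09)

pH = 4.52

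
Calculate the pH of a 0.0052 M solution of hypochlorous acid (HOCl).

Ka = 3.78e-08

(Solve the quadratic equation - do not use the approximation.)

x² + Ka×x - Ka×C = 0. Using quadratic formula: [H⁺] = 1.4001e-05

pH = 4.85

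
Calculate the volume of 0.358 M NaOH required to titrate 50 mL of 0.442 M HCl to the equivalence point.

At equivalence: moles acid = moles base. moles HCl = 0.442 × 50/1000 = 0.0221 mol. V_base = moles / 0.358 × 1000 = 61.7 mL.

V_{base} = 61.7 mL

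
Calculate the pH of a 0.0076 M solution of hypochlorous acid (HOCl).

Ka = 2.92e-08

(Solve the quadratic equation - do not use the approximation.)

x² + Ka×x - Ka×C = 0. Using quadratic formula: [H⁺] = 1.4882e-05

pH = 4.83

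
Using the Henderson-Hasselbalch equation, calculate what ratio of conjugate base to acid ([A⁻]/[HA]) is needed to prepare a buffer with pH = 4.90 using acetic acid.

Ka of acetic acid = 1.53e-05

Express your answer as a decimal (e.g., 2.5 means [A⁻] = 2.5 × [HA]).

pKa = -log(1.53e-05) = 4.8153. pH = pKa + log([A⁻]/[HA]), so log([A⁻]/[HA]) = pH − pKa = 4.90 − 4.8153 = 0.0847. [A⁻]/[HA] = 10^(0.0847) = 1.22

[A⁻]/[HA] = 1.22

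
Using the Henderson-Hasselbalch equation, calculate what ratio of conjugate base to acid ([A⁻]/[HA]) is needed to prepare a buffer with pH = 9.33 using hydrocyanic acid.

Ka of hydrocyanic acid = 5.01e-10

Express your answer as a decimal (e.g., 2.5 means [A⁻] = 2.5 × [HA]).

pKa = -log(5.01e-10) = 9.3002. pH = pKa + log([A⁻]/[HA]), so log([A⁻]/[HA]) = pH − pKa = 9.33 − 9.3002 = 0.0298. [A⁻]/[HA] = 10^(0.0298) = 1.07

[A⁻]/[HA] = 1.07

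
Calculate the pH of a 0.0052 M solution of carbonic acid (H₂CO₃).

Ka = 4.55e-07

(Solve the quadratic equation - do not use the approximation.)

x² + Ka×x - Ka×C = 0. Using quadratic formula: [H⁺] = 4.8415e-05

pH = 4.32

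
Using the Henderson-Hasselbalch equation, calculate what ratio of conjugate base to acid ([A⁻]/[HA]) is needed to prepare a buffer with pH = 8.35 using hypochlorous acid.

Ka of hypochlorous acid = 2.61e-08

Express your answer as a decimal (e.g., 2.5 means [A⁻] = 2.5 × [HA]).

pKa = -log(2.61e-08) = 7.5834. pH = pKa + log([A⁻]/[HA]), so log([A⁻]/[HA]) = pH − pKa = 8.35 − 7.5834 = 0.7666. [A⁻]/[HA] = 10^(0.7666) = 5.84

[A⁻]/[HA] = 5.84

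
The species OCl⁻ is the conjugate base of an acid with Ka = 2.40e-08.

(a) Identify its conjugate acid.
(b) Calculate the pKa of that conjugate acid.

(a) The conjugate acid is formed by adding one H⁺ to OCl⁻, giving HOCl. (b) pKa = -log(Ka) = -log(2.40e-08) = 7.62.

Conjugate acid: HOCl; pK_a = 7.62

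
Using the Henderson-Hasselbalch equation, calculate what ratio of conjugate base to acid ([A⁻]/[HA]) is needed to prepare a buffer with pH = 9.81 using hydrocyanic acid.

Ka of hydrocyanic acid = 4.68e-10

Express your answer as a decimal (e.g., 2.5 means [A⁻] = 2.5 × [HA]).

pKa = -log(4.68e-10) = 9.3298. pH = pKa + log([A⁻]/[HA]), so log([A⁻]/[HA]) = pH − pKa = 9.81 − 9.3298 = 0.4802. [A⁻]/[HA] = 10^(0.4802) = 3.02

[A⁻]/[HA] = 3.02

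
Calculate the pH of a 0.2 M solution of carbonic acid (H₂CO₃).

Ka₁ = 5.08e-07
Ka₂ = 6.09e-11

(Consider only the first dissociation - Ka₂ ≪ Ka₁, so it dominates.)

First dissociation dominates. From Ka₁ = [H⁺][HA⁻]/[H₂A], x² + Ka₁·x − Ka₁·C = 0 with C = 0.2 M and Ka₁ = 5.08e-07. Solving: [H⁺] = (−Ka₁ + √(Ka₁² + 4·Ka₁·C)) / 2 = 3.1849e-04 M. pH = -log(3.1849e-04) = 3.50.

pH = 3.50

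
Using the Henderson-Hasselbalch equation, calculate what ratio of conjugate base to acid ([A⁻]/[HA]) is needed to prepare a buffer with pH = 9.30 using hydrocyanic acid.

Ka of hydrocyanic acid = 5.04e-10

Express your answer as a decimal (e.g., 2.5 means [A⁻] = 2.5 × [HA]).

pKa = -log(5.04e-10) = 9.2976. pH = pKa + log([A⁻]/[HA]), so log([A⁻]/[HA]) = pH − pKa = 9.30 − 9.2976 = 0.0024. [A⁻]/[HA] = 10^(0.0024) = 1.01

[A⁻]/[HA] = 1.01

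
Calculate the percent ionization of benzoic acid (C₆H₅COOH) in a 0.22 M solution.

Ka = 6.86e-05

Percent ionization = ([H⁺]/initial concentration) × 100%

Using Ka equilibrium: x² + Ka×x - Ka×C = 0. Solving: [H⁺] = 3.8507e-03. Percent = (3.8507e-03/0.22) × 100

Percent ionization = 1.75%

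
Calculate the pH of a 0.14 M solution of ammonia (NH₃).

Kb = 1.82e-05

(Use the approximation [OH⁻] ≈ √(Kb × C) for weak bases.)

[OH⁻] = √(Kb × C) = √(1.82e-05 × 0.14) = 1.5962e-03. pOH = 2.80, pH = 14 - pOH

pH = 11.20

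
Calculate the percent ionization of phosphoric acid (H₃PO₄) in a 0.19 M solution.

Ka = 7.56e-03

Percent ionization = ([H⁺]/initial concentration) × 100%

Using Ka equilibrium: x² + Ka×x - Ka×C = 0. Solving: [H⁺] = 3.4308e-02. Percent = (3.4308e-02/0.19) × 100

Percent ionization = 18.1%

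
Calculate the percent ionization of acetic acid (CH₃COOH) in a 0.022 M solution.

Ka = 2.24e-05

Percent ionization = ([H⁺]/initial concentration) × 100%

Using Ka equilibrium: x² + Ka×x - Ka×C = 0. Solving: [H⁺] = 6.9089e-04. Percent = (6.9089e-04/0.022) × 100

Percent ionization = 3.14%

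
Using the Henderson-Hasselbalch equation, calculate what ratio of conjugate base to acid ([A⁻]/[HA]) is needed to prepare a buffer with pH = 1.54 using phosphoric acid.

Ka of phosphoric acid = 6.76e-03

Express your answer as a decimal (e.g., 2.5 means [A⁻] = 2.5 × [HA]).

pKa = -log(6.76e-03) = 2.1701. pH = pKa + log([A⁻]/[HA]), so log([A⁻]/[HA]) = pH − pKa = 1.54 − 2.1701 = -0.6301. [A⁻]/[HA] = 10^(-0.6301) = 0.234

[A⁻]/[HA] = 0.234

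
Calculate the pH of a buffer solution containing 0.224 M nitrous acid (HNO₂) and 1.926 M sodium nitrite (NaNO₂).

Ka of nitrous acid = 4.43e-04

pKa = -log(4.43e-04) = 3.35. pH = pKa + log([A⁻]/[HA]) = 3.35 + log(1.926/0.224)

pH = 4.29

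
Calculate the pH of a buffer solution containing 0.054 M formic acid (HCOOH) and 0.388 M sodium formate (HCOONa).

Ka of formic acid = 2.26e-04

pKa = -log(2.26e-04) = 3.65. pH = pKa + log([A⁻]/[HA]) = 3.65 + log(0.388/0.054)

pH = 4.50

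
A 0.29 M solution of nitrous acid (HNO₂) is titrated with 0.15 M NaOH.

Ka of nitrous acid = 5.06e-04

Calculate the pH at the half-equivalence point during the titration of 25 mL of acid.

At half-equivalence [HA] = [A⁻], so Henderson-Hasselbalch gives pH = pKa = -log(5.06e-04) = 3.30.

pH = pKa = 3.30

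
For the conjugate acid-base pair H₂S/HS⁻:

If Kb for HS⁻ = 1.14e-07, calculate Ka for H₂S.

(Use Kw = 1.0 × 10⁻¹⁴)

For a conjugate pair Ka × Kb = Kw, so Ka = Kw/Kb = 1.0 × 10⁻¹⁴ / 1.14e-07 = 8.77e-08.

K_a = 8.77e-08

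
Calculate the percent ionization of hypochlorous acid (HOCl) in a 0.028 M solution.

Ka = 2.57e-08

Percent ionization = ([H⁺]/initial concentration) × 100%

Using Ka equilibrium: x² + Ka×x - Ka×C = 0. Solving: [H⁺] = 2.6813e-05. Percent = (2.6813e-05/0.028) × 100

Percent ionization = 0.0958%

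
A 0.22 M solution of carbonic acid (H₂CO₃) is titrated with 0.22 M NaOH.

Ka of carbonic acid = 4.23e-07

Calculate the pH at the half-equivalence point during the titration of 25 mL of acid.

At half-equivalence [HA] = [A⁻], so Henderson-Hasselbalch gives pH = pKa = -log(4.23e-07) = 6.37.

pH = pKa = 6.37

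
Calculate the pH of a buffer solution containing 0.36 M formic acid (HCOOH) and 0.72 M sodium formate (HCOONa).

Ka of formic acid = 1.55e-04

pKa = -log(1.55e-04) = 3.81. pH = pKa + log([A⁻]/[HA]) = 3.81 + log(0.72/0.36)

pH = 4.11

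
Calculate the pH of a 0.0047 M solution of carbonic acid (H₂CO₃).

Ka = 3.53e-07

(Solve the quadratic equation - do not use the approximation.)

x² + Ka×x - Ka×C = 0. Using quadratic formula: [H⁺] = 4.0556e-05

pH = 4.39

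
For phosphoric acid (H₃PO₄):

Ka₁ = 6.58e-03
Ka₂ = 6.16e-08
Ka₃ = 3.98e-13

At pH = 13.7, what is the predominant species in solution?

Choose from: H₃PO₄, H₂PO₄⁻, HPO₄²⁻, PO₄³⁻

pKa₁ = 2.18, pKa₂ = 7.21, pKa₃ = 12.40. For a polyprotic acid the predominant species crosses at each pKa: below pKa_n the protonated form dominates, above it the deprotonated form does. At pH = 13.7, the predominant species is PO₄³⁻.

PO₄³⁻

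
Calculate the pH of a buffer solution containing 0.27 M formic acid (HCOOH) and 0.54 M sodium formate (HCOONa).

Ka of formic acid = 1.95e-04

pKa = -log(1.95e-04) = 3.71. pH = pKa + log([A⁻]/[HA]) = 3.71 + log(0.54/0.27)

pH = 4.01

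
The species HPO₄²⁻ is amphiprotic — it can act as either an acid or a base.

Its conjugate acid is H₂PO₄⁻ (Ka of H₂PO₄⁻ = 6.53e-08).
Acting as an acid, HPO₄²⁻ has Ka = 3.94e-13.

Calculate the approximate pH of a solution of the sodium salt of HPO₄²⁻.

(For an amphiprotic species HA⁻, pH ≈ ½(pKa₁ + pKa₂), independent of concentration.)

pKa₁ = -log(6.53e-08) = 7.19; pKa₂ = -log(3.94e-13) = 12.40. For an amphiprotic species, pH ≈ ½(pKa₁ + pKa₂) = ½(7.19 + 12.40) = 9.79.

pH = 9.79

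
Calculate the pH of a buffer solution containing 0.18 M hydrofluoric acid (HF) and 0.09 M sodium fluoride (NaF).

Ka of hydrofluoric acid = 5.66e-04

pKa = -log(5.66e-04) = 3.25. pH = pKa + log([A⁻]/[HA]) = 3.25 + log(0.09/0.18)

pH = 2.95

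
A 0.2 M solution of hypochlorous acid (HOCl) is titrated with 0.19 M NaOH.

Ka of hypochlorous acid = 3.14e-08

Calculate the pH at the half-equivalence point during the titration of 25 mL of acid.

At half-equivalence [HA] = [A⁻], so Henderson-Hasselbalch gives pH = pKa = -log(3.14e-08) = 7.50.

pH = pKa = 7.50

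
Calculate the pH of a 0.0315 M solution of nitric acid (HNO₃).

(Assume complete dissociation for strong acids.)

[H⁺] = 0.0315 M for strong acid. pH = -log[H⁺] = -log(0.0315)

pH = 1.50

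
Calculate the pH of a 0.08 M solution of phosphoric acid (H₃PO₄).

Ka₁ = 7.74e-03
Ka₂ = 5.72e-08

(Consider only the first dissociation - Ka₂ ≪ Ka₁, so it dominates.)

First dissociation dominates. From Ka₁ = [H⁺][HA⁻]/[H₂A], x² + Ka₁·x − Ka₁·C = 0 with C = 0.08 M and Ka₁ = 7.74e-03. Solving: [H⁺] = (−Ka₁ + √(Ka₁² + 4·Ka₁·C)) / 2 = 2.1313e-02 M. pH = -log(2.1313e-02) = 1.67.

pH = 1.67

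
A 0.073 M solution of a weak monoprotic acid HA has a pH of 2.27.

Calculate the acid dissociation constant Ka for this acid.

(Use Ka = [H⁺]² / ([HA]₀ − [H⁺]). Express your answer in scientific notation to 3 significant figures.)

[H⁺] = 10^(−pH) = 10^(−2.27) = 5.370e-03 M. For HA ⇌ H⁺ + A⁻, Ka = [H⁺][A⁻]/[HA] = [H⁺]² / ([HA]₀ − [H⁺]) = (5.370e-03)² / (0.073 − 5.370e-03) = 4.26e-04.

K_a = 4.26e-04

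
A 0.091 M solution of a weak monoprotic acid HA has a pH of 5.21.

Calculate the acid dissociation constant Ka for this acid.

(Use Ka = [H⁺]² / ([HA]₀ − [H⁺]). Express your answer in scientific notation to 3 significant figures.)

[H⁺] = 10^(−pH) = 10^(−5.21) = 6.166e-06 M. For HA ⇌ H⁺ + A⁻, Ka = [H⁺][A⁻]/[HA] = [H⁺]² / ([HA]₀ − [H⁺]) = (6.166e-06)² / (0.091 − 6.166e-06) = 4.18e-10.

K_a = 4.18e-10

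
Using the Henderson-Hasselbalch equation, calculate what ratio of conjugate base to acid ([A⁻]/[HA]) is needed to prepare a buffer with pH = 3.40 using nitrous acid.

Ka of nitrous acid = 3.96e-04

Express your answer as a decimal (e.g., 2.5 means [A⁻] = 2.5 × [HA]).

pKa = -log(3.96e-04) = 3.4023. pH = pKa + log([A⁻]/[HA]), so log([A⁻]/[HA]) = pH − pKa = 3.40 − 3.4023 = -0.0023. [A⁻]/[HA] = 10^(-0.0023) = 0.995

[A⁻]/[HA] = 0.995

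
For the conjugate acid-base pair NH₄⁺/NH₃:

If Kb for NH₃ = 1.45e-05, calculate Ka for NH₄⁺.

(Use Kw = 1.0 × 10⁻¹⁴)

For a conjugate pair Ka × Kb = Kw, so Ka = Kw/Kb = 1.0 × 10⁻¹⁴ / 1.45e-05 = 6.90e-10.

K_a = 6.90e-10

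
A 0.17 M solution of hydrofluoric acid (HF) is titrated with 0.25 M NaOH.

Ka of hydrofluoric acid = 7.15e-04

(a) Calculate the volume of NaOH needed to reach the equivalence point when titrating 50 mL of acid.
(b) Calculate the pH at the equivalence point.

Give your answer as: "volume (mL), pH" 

moles acid = 0.17 × 50/1000 = 0.0085 mol; V_base = moles/0.25 × 1000 = 34.0 mL. At equivalence only the conjugate base is present: [A⁻] = 0.0085/0.084 = 1.0119e-01 M. Kb = Kw/Ka = 1.40e-11; [OH⁻] = √(Kb × [A⁻]) = 1.1896e-06; pOH = 5.92; pH = 14 - pOH = 8.08.

V = 34.0 mL, pH = 8.08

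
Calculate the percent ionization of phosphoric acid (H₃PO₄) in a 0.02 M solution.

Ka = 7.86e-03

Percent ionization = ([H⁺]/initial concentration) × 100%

Using Ka equilibrium: x² + Ka×x - Ka×C = 0. Solving: [H⁺] = 9.2094e-03. Percent = (9.2094e-03/0.02) × 100

Percent ionization = 46%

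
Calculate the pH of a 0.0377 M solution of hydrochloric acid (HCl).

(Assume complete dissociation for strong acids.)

[H⁺] = 0.0377 M for strong acid. pH = -log[H⁺] = -log(0.0377)

pH = 1.42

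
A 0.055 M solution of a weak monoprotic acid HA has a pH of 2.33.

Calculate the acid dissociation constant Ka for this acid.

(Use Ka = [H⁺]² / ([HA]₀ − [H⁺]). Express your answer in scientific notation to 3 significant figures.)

[H⁺] = 10^(−pH) = 10^(−2.33) = 4.677e-03 M. For HA ⇌ H⁺ + A⁻, Ka = [H⁺][A⁻]/[HA] = [H⁺]² / ([HA]₀ − [H⁺]) = (4.677e-03)² / (0.055 − 4.677e-03) = 4.35e-04.

K_a = 4.35e-04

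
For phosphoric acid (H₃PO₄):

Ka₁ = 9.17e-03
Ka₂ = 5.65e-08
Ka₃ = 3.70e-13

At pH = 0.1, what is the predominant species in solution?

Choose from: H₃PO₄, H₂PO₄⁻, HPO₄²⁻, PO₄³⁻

pKa₁ = 2.04, pKa₂ = 7.25, pKa₃ = 12.43. For a polyprotic acid the predominant species crosses at each pKa: below pKa_n the protonated form dominates, above it the deprotonated form does. At pH = 0.1, the predominant species is H₃PO₄.

H₃PO₄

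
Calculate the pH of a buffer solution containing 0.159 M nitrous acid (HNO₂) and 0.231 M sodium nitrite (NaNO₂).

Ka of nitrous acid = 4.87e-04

pKa = -log(4.87e-04) = 3.31. pH = pKa + log([A⁻]/[HA]) = 3.31 + log(0.231/0.159)

pH = 3.47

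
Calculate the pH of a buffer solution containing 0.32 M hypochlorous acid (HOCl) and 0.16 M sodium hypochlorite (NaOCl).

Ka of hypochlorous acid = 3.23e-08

pKa = -log(3.23e-08) = 7.49. pH = pKa + log([A⁻]/[HA]) = 7.49 + log(0.16/0.32)

pH = 7.19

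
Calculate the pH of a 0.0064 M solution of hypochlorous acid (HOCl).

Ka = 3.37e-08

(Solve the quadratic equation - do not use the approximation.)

x² + Ka×x - Ka×C = 0. Using quadratic formula: [H⁺] = 1.4669e-05

pH = 4.83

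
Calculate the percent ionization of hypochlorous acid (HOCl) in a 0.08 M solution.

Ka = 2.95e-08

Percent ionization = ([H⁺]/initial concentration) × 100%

Using Ka equilibrium: x² + Ka×x - Ka×C = 0. Solving: [H⁺] = 4.8565e-05. Percent = (4.8565e-05/0.08) × 100

Percent ionization = 0.0607%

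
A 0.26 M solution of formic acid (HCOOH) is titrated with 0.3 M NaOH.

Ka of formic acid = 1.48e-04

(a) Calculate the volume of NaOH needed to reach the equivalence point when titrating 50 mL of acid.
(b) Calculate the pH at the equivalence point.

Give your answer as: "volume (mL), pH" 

moles acid = 0.26 × 50/1000 = 0.013 mol; V_base = moles/0.3 × 1000 = 43.3 mL. At equivalence only the conjugate base is present: [A⁻] = 0.013/0.093 = 1.3929e-01 M. Kb = Kw/Ka = 6.76e-11; [OH⁻] = √(Kb × [A⁻]) = 3.0678e-06; pOH = 5.51; pH = 14 - pOH = 8.49.

V = 43.3 mL, pH = 8.49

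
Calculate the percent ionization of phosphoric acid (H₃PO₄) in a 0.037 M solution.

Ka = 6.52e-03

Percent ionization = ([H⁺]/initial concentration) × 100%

Using Ka equilibrium: x² + Ka×x - Ka×C = 0. Solving: [H⁺] = 1.2610e-02. Percent = (1.2610e-02/0.037) × 100

Percent ionization = 34.1%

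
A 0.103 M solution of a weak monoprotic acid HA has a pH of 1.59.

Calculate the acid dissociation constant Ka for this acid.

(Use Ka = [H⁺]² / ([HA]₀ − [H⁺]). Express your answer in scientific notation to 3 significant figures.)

[H⁺] = 10^(−pH) = 10^(−1.59) = 2.570e-02 M. For HA ⇌ H⁺ + A⁻, Ka = [H⁺][A⁻]/[HA] = [H⁺]² / ([HA]₀ − [H⁺]) = (2.570e-02)² / (0.103 − 2.570e-02) = 8.55e-03.

K_a = 8.55e-03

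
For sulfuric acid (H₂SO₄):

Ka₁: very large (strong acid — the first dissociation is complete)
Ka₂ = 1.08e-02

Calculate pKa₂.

pKa₂ = -log(Ka₂) = -log(1.08e-02) = 1.97.

pK_{a2} = 1.97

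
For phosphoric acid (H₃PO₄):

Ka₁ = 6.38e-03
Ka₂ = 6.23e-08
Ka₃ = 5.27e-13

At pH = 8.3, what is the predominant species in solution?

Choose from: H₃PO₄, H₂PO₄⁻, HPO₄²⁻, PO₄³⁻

pKa₁ = 2.20, pKa₂ = 7.21, pKa₃ = 12.28. For a polyprotic acid the predominant species crosses at each pKa: below pKa_n the protonated form dominates, above it the deprotonated form does. At pH = 8.3, the predominant species is HPO₄²⁻.

HPO₄²⁻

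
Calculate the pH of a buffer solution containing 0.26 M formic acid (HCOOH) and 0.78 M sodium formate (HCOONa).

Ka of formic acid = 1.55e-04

pKa = -log(1.55e-04) = 3.81. pH = pKa + log([A⁻]/[HA]) = 3.81 + log(0.78/0.26)

pH = 4.29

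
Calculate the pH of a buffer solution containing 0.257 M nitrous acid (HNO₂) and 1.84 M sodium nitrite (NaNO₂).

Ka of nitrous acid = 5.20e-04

pKa = -log(5.20e-04) = 3.28. pH = pKa + log([A⁻]/[HA]) = 3.28 + log(1.84/0.257)

pH = 4.14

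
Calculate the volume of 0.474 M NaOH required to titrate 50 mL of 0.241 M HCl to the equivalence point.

At equivalence: moles acid = moles base. moles HCl = 0.241 × 50/1000 = 0.01205 mol. V_base = moles / 0.474 × 1000 = 25.4 mL.

V_{base} = 25.4 mL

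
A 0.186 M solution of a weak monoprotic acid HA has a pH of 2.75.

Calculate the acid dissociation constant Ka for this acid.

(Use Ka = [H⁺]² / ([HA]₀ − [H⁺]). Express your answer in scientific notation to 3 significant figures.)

[H⁺] = 10^(−pH) = 10^(−2.75) = 1.778e-03 M. For HA ⇌ H⁺ + A⁻, Ka = [H⁺][A⁻]/[HA] = [H⁺]² / ([HA]₀ − [H⁺]) = (1.778e-03)² / (0.186 − 1.778e-03) = 1.72e-05.

K_a = 1.72e-05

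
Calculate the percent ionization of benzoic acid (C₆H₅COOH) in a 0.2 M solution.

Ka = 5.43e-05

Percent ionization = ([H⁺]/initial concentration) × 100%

Using Ka equilibrium: x² + Ka×x - Ka×C = 0. Solving: [H⁺] = 3.2684e-03. Percent = (3.2684e-03/0.2) × 100

Percent ionization = 1.63%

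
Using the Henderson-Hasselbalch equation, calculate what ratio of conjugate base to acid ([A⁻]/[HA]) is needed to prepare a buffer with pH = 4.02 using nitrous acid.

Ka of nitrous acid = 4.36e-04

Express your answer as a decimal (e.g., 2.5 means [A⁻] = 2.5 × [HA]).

pKa = -log(4.36e-04) = 3.3605. pH = pKa + log([A⁻]/[HA]), so log([A⁻]/[HA]) = pH − pKa = 4.02 − 3.3605 = 0.6595. [A⁻]/[HA] = 10^(0.6595) = 4.57

[A⁻]/[HA] = 4.57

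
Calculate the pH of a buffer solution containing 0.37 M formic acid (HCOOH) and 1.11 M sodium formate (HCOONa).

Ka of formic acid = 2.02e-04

pKa = -log(2.02e-04) = 3.69. pH = pKa + log([A⁻]/[HA]) = 3.69 + log(1.11/0.37)

pH = 4.17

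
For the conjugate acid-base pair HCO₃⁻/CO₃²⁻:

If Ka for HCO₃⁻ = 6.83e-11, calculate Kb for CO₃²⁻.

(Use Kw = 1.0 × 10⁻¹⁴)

For a conjugate pair Ka × Kb = Kw, so Kb = Kw/Ka = 1.0 × 10⁻¹⁴ / 6.83e-11 = 1.46e-04.

K_b = 1.46e-04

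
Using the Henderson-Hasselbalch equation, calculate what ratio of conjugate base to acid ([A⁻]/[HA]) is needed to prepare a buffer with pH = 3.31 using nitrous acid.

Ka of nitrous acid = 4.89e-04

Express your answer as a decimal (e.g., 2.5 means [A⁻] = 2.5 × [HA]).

pKa = -log(4.89e-04) = 3.3107. pH = pKa + log([A⁻]/[HA]), so log([A⁻]/[HA]) = pH − pKa = 3.31 − 3.3107 = -0.0007. [A⁻]/[HA] = 10^(-0.0007) = 0.998

[A⁻]/[HA] = 0.998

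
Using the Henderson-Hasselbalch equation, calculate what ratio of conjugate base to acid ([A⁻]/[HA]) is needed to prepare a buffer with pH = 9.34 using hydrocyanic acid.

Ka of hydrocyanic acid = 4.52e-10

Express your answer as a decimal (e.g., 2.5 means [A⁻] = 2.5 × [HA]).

pKa = -log(4.52e-10) = 9.3449. pH = pKa + log([A⁻]/[HA]), so log([A⁻]/[HA]) = pH − pKa = 9.34 − 9.3449 = -0.0049. [A⁻]/[HA] = 10^(-0.0049) = 0.989

[A⁻]/[HA] = 0.989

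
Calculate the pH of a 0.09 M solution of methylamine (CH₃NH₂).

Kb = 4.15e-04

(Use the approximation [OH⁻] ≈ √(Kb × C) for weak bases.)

[OH⁻] = √(Kb × C) = √(4.15e-04 × 0.09) = 6.1115e-03. pOH = 2.21, pH = 14 - pOH

pH = 11.79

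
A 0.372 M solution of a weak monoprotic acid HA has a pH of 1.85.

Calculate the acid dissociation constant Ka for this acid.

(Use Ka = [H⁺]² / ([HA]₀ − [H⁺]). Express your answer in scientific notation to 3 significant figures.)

[H⁺] = 10^(−pH) = 10^(−1.85) = 1.413e-02 M. For HA ⇌ H⁺ + A⁻, Ka = [H⁺][A⁻]/[HA] = [H⁺]² / ([HA]₀ − [H⁺]) = (1.413e-02)² / (0.372 − 1.413e-02) = 5.58e-04.

K_a = 5.58e-04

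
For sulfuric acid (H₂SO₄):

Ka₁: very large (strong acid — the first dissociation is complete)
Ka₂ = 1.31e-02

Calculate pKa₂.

pKa₂ = -log(Ka₂) = -log(1.31e-02) = 1.88.

pK_{a2} = 1.88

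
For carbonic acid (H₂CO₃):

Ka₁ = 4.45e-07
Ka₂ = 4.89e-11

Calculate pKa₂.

pKa₂ = -log(Ka₂) = -log(4.89e-11) = 10.31.

pK_{a2} = 10.31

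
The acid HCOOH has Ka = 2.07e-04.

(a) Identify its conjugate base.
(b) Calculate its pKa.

(a) The conjugate base is formed by removing one H⁺ from HCOOH, giving HCOO⁻. (b) pKa = -log(Ka) = -log(2.07e-04) = 3.68.

Conjugate base: HCOO⁻; pK_a = 3.68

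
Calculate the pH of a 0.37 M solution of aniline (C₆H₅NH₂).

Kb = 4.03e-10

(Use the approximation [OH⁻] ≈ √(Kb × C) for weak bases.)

[OH⁻] = √(Kb × C) = √(4.03e-10 × 0.37) = 1.2211e-05. pOH = 4.91, pH = 14 - pOH

pH = 9.09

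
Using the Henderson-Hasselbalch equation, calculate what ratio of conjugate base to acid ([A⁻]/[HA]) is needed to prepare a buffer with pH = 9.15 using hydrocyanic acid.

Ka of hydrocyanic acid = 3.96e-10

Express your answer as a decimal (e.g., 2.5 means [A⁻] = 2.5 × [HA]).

pKa = -log(3.96e-10) = 9.4023. pH = pKa + log([A⁻]/[HA]), so log([A⁻]/[HA]) = pH − pKa = 9.15 − 9.4023 = -0.2523. [A⁻]/[HA] = 10^(-0.2523) = 0.559

[A⁻]/[HA] = 0.559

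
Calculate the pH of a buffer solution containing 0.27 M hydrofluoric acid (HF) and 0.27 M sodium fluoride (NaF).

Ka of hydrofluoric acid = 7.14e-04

pKa = -log(7.14e-04) = 3.15. pH = pKa + log([A⁻]/[HA]) = 3.15 + log(0.27/0.27)

pH = 3.15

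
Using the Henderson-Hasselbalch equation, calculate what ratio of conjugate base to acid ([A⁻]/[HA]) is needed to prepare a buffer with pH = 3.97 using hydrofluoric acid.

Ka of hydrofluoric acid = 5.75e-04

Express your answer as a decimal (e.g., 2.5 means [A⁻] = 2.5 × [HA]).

pKa = -log(5.75e-04) = 3.2403. pH = pKa + log([A⁻]/[HA]), so log([A⁻]/[HA]) = pH − pKa = 3.97 − 3.2403 = 0.7297. [A⁻]/[HA] = 10^(0.7297) = 5.37

[A⁻]/[HA] = 5.37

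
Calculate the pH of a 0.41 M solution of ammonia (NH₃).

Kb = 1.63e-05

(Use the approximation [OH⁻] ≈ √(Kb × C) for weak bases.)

[OH⁻] = √(Kb × C) = √(1.63e-05 × 0.41) = 2.5851e-03. pOH = 2.59, pH = 14 - pOH

pH = 11.41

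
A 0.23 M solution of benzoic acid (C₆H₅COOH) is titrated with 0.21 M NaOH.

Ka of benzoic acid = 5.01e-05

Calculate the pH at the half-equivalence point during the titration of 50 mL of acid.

At half-equivalence [HA] = [A⁻], so Henderson-Hasselbalch gives pH = pKa = -log(5.01e-05) = 4.30.

pH = pKa = 4.30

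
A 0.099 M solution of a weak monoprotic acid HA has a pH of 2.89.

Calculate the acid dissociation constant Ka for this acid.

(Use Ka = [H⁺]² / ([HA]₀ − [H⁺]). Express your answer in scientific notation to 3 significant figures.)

[H⁺] = 10^(−pH) = 10^(−2.89) = 1.288e-03 M. For HA ⇌ H⁺ + A⁻, Ka = [H⁺][A⁻]/[HA] = [H⁺]² / ([HA]₀ − [H⁺]) = (1.288e-03)² / (0.099 − 1.288e-03) = 1.70e-05.

K_a = 1.70e-05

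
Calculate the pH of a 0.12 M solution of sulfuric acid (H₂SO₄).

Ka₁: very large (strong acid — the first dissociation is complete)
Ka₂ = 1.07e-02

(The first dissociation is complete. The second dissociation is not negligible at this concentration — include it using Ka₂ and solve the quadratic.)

First dissociation is complete: [H⁺]₀ = [HSO₄⁻]₀ = C = 0.12 M. Second dissociation HSO₄⁻ ⇌ H⁺ + SO₄²⁻: let x = [SO₄²⁻]. Ka₂ = (C + x)·x / (C − x) = 1.07e-02 → x² + (C + Ka₂)·x − Ka₂·C = 0 → x² + 0.13070·x − 1.284e-03 = 0. x = (−0.13070 + √(0.13070² + 4 × 1.284e-03)) / 2 = 9.1793e-03 M. [H⁺] = C + x = 0.12 + 9.1793e-03 = 1.2918e-01 M. pH = -log(1.2918e-01) = 0.89.

pH = 0.89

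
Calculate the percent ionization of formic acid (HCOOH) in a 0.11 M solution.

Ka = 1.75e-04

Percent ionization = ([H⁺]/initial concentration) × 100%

Using Ka equilibrium: x² + Ka×x - Ka×C = 0. Solving: [H⁺] = 4.3009e-03. Percent = (4.3009e-03/0.11) × 100

Percent ionization = 3.91%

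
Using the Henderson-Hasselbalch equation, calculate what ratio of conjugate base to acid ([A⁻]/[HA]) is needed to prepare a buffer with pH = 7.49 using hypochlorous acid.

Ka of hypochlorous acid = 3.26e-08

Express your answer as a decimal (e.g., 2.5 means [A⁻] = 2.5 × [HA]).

pKa = -log(3.26e-08) = 7.4868. pH = pKa + log([A⁻]/[HA]), so log([A⁻]/[HA]) = pH − pKa = 7.49 − 7.4868 = 0.0032. [A⁻]/[HA] = 10^(0.0032) = 1.01

[A⁻]/[HA] = 1.01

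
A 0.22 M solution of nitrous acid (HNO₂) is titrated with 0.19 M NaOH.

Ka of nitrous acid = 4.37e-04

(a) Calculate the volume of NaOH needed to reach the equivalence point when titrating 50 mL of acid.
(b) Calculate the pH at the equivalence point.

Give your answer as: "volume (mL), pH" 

moles acid = 0.22 × 50/1000 = 0.011 mol; V_base = moles/0.19 × 1000 = 57.9 mL. At equivalence only the conjugate base is present: [A⁻] = 0.011/0.108 = 1.0195e-01 M. Kb = Kw/Ka = 2.29e-11; [OH⁻] = √(Kb × [A⁻]) = 1.5274e-06; pOH = 5.82; pH = 14 - pOH = 8.18.

V = 57.9 mL, pH = 8.18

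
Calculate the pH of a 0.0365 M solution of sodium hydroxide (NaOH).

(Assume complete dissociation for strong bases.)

[OH⁻] = 0.0365 M for strong base. pOH = -log[OH⁻] = 1.44, pH = 14 - pOH

pH = 12.56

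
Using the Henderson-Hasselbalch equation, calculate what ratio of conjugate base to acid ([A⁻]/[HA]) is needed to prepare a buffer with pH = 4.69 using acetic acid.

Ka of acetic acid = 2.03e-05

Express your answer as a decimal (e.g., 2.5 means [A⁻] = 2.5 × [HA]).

pKa = -log(2.03e-05) = 4.6925. pH = pKa + log([A⁻]/[HA]), so log([A⁻]/[HA]) = pH − pKa = 4.69 − 4.6925 = -0.0025. [A⁻]/[HA] = 10^(-0.0025) = 0.994

[A⁻]/[HA] = 0.994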